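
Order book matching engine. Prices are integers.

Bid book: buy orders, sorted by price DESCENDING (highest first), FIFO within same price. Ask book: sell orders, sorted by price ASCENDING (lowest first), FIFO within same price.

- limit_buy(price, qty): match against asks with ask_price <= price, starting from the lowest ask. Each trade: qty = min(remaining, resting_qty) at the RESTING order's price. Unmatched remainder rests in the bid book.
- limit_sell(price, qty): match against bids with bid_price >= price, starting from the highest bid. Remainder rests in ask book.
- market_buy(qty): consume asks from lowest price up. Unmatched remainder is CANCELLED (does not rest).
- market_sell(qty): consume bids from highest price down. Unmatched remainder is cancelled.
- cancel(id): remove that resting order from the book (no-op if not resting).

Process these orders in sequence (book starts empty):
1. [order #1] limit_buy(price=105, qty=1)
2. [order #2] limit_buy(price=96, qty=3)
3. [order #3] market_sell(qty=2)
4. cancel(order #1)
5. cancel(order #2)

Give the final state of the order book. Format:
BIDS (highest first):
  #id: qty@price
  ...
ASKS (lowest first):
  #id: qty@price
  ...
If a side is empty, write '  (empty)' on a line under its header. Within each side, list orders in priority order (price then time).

Answer: BIDS (highest first):
  (empty)
ASKS (lowest first):
  (empty)

Derivation:
After op 1 [order #1] limit_buy(price=105, qty=1): fills=none; bids=[#1:1@105] asks=[-]
After op 2 [order #2] limit_buy(price=96, qty=3): fills=none; bids=[#1:1@105 #2:3@96] asks=[-]
After op 3 [order #3] market_sell(qty=2): fills=#1x#3:1@105 #2x#3:1@96; bids=[#2:2@96] asks=[-]
After op 4 cancel(order #1): fills=none; bids=[#2:2@96] asks=[-]
After op 5 cancel(order #2): fills=none; bids=[-] asks=[-]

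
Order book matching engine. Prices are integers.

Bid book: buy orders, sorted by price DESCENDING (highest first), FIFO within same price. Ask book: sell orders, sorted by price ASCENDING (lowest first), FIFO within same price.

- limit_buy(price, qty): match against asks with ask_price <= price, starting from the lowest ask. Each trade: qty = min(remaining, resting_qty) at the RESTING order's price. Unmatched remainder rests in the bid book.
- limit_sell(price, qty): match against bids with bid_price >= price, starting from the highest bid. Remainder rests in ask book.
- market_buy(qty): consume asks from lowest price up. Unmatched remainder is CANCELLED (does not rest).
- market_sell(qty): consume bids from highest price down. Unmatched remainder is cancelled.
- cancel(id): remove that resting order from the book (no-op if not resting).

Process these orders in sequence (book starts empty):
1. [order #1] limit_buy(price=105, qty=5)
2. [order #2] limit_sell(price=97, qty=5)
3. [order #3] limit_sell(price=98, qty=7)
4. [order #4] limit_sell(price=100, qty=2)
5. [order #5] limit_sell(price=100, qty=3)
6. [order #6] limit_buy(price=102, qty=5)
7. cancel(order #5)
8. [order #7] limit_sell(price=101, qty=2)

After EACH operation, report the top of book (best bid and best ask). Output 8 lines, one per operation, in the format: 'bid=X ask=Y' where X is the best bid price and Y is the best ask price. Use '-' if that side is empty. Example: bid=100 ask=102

After op 1 [order #1] limit_buy(price=105, qty=5): fills=none; bids=[#1:5@105] asks=[-]
After op 2 [order #2] limit_sell(price=97, qty=5): fills=#1x#2:5@105; bids=[-] asks=[-]
After op 3 [order #3] limit_sell(price=98, qty=7): fills=none; bids=[-] asks=[#3:7@98]
After op 4 [order #4] limit_sell(price=100, qty=2): fills=none; bids=[-] asks=[#3:7@98 #4:2@100]
After op 5 [order #5] limit_sell(price=100, qty=3): fills=none; bids=[-] asks=[#3:7@98 #4:2@100 #5:3@100]
After op 6 [order #6] limit_buy(price=102, qty=5): fills=#6x#3:5@98; bids=[-] asks=[#3:2@98 #4:2@100 #5:3@100]
After op 7 cancel(order #5): fills=none; bids=[-] asks=[#3:2@98 #4:2@100]
After op 8 [order #7] limit_sell(price=101, qty=2): fills=none; bids=[-] asks=[#3:2@98 #4:2@100 #7:2@101]

Answer: bid=105 ask=-
bid=- ask=-
bid=- ask=98
bid=- ask=98
bid=- ask=98
bid=- ask=98
bid=- ask=98
bid=- ask=98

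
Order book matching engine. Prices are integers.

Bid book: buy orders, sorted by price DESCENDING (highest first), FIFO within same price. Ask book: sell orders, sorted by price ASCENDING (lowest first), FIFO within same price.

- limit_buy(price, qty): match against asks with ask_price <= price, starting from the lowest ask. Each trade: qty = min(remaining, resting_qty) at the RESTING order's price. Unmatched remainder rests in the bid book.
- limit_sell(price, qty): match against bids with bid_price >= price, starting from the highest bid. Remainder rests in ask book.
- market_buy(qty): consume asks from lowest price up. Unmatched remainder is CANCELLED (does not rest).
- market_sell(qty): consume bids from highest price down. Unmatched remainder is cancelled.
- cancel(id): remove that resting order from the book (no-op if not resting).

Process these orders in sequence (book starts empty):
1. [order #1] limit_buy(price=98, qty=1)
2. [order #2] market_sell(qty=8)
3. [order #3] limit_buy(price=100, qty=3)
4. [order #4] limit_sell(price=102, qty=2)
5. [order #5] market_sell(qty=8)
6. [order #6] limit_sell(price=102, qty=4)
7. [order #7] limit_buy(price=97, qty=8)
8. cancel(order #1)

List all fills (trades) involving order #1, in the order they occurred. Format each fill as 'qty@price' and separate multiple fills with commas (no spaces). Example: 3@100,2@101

Answer: 1@98

Derivation:
After op 1 [order #1] limit_buy(price=98, qty=1): fills=none; bids=[#1:1@98] asks=[-]
After op 2 [order #2] market_sell(qty=8): fills=#1x#2:1@98; bids=[-] asks=[-]
After op 3 [order #3] limit_buy(price=100, qty=3): fills=none; bids=[#3:3@100] asks=[-]
After op 4 [order #4] limit_sell(price=102, qty=2): fills=none; bids=[#3:3@100] asks=[#4:2@102]
After op 5 [order #5] market_sell(qty=8): fills=#3x#5:3@100; bids=[-] asks=[#4:2@102]
After op 6 [order #6] limit_sell(price=102, qty=4): fills=none; bids=[-] asks=[#4:2@102 #6:4@102]
After op 7 [order #7] limit_buy(price=97, qty=8): fills=none; bids=[#7:8@97] asks=[#4:2@102 #6:4@102]
After op 8 cancel(order #1): fills=none; bids=[#7:8@97] asks=[#4:2@102 #6:4@102]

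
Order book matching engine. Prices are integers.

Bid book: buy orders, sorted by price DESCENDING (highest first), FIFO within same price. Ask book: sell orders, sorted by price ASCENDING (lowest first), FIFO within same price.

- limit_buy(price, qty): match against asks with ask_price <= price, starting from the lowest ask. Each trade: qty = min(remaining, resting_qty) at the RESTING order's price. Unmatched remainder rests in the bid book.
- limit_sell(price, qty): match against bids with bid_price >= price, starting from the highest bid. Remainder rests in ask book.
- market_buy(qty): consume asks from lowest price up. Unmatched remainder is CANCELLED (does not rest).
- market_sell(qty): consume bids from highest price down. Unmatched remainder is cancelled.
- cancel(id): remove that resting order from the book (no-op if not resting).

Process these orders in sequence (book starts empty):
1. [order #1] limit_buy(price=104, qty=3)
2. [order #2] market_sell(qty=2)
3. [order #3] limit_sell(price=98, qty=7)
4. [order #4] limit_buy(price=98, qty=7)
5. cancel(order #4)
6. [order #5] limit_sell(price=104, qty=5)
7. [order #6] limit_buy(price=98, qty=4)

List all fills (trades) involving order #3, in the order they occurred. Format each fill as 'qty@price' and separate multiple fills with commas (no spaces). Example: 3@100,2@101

After op 1 [order #1] limit_buy(price=104, qty=3): fills=none; bids=[#1:3@104] asks=[-]
After op 2 [order #2] market_sell(qty=2): fills=#1x#2:2@104; bids=[#1:1@104] asks=[-]
After op 3 [order #3] limit_sell(price=98, qty=7): fills=#1x#3:1@104; bids=[-] asks=[#3:6@98]
After op 4 [order #4] limit_buy(price=98, qty=7): fills=#4x#3:6@98; bids=[#4:1@98] asks=[-]
After op 5 cancel(order #4): fills=none; bids=[-] asks=[-]
After op 6 [order #5] limit_sell(price=104, qty=5): fills=none; bids=[-] asks=[#5:5@104]
After op 7 [order #6] limit_buy(price=98, qty=4): fills=none; bids=[#6:4@98] asks=[#5:5@104]

Answer: 1@104,6@98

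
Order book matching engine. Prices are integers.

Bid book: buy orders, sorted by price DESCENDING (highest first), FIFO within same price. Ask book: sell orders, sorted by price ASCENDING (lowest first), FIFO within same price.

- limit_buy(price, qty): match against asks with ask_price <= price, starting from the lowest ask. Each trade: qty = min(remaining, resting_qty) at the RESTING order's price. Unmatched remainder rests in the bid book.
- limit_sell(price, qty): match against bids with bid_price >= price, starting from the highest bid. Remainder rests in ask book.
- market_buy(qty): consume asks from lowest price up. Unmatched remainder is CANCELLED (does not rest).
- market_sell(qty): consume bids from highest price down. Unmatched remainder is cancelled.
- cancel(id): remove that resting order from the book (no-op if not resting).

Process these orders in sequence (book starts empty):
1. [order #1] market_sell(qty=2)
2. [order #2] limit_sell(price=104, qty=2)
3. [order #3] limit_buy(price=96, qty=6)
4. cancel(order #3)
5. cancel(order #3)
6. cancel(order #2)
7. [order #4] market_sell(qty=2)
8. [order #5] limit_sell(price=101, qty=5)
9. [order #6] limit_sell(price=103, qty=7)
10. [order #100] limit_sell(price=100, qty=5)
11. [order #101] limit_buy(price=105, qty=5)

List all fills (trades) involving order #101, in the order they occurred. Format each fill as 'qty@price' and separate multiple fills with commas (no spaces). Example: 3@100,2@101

Answer: 5@100

Derivation:
After op 1 [order #1] market_sell(qty=2): fills=none; bids=[-] asks=[-]
After op 2 [order #2] limit_sell(price=104, qty=2): fills=none; bids=[-] asks=[#2:2@104]
After op 3 [order #3] limit_buy(price=96, qty=6): fills=none; bids=[#3:6@96] asks=[#2:2@104]
After op 4 cancel(order #3): fills=none; bids=[-] asks=[#2:2@104]
After op 5 cancel(order #3): fills=none; bids=[-] asks=[#2:2@104]
After op 6 cancel(order #2): fills=none; bids=[-] asks=[-]
After op 7 [order #4] market_sell(qty=2): fills=none; bids=[-] asks=[-]
After op 8 [order #5] limit_sell(price=101, qty=5): fills=none; bids=[-] asks=[#5:5@101]
After op 9 [order #6] limit_sell(price=103, qty=7): fills=none; bids=[-] asks=[#5:5@101 #6:7@103]
After op 10 [order #100] limit_sell(price=100, qty=5): fills=none; bids=[-] asks=[#100:5@100 #5:5@101 #6:7@103]
After op 11 [order #101] limit_buy(price=105, qty=5): fills=#101x#100:5@100; bids=[-] asks=[#5:5@101 #6:7@103]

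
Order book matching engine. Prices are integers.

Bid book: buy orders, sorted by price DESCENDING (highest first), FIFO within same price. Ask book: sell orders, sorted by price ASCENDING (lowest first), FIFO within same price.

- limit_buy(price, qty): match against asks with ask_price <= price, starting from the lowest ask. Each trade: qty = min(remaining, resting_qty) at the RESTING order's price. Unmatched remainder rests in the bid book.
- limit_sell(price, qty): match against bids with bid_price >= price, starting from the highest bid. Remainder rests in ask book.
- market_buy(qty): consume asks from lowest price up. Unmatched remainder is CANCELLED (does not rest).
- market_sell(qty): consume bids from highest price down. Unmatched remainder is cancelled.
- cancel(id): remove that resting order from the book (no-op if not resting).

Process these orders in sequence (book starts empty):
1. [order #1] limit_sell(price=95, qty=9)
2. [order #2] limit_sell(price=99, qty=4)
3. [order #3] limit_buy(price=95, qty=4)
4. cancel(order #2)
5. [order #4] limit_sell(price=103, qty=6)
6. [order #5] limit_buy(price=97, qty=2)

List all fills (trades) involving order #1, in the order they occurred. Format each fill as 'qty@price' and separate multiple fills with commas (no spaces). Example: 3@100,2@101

Answer: 4@95,2@95

Derivation:
After op 1 [order #1] limit_sell(price=95, qty=9): fills=none; bids=[-] asks=[#1:9@95]
After op 2 [order #2] limit_sell(price=99, qty=4): fills=none; bids=[-] asks=[#1:9@95 #2:4@99]
After op 3 [order #3] limit_buy(price=95, qty=4): fills=#3x#1:4@95; bids=[-] asks=[#1:5@95 #2:4@99]
After op 4 cancel(order #2): fills=none; bids=[-] asks=[#1:5@95]
After op 5 [order #4] limit_sell(price=103, qty=6): fills=none; bids=[-] asks=[#1:5@95 #4:6@103]
After op 6 [order #5] limit_buy(price=97, qty=2): fills=#5x#1:2@95; bids=[-] asks=[#1:3@95 #4:6@103]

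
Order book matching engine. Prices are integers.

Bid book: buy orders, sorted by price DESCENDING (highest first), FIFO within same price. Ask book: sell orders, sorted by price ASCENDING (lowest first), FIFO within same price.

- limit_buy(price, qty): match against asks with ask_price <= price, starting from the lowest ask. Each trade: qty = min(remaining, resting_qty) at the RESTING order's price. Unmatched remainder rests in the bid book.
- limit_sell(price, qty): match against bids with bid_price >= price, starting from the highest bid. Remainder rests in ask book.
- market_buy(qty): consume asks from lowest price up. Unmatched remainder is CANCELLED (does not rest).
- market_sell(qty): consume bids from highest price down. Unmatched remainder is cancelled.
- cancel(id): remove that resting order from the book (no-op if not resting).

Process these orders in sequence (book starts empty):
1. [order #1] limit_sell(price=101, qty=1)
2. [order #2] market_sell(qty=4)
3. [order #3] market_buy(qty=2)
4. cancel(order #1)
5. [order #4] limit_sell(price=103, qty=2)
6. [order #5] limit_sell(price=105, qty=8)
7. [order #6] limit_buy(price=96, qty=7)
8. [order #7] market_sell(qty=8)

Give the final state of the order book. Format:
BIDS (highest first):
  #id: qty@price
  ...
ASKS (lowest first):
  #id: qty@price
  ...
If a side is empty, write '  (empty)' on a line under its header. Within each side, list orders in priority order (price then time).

Answer: BIDS (highest first):
  (empty)
ASKS (lowest first):
  #4: 2@103
  #5: 8@105

Derivation:
After op 1 [order #1] limit_sell(price=101, qty=1): fills=none; bids=[-] asks=[#1:1@101]
After op 2 [order #2] market_sell(qty=4): fills=none; bids=[-] asks=[#1:1@101]
After op 3 [order #3] market_buy(qty=2): fills=#3x#1:1@101; bids=[-] asks=[-]
After op 4 cancel(order #1): fills=none; bids=[-] asks=[-]
After op 5 [order #4] limit_sell(price=103, qty=2): fills=none; bids=[-] asks=[#4:2@103]
After op 6 [order #5] limit_sell(price=105, qty=8): fills=none; bids=[-] asks=[#4:2@103 #5:8@105]
After op 7 [order #6] limit_buy(price=96, qty=7): fills=none; bids=[#6:7@96] asks=[#4:2@103 #5:8@105]
After op 8 [order #7] market_sell(qty=8): fills=#6x#7:7@96; bids=[-] asks=[#4:2@103 #5:8@105]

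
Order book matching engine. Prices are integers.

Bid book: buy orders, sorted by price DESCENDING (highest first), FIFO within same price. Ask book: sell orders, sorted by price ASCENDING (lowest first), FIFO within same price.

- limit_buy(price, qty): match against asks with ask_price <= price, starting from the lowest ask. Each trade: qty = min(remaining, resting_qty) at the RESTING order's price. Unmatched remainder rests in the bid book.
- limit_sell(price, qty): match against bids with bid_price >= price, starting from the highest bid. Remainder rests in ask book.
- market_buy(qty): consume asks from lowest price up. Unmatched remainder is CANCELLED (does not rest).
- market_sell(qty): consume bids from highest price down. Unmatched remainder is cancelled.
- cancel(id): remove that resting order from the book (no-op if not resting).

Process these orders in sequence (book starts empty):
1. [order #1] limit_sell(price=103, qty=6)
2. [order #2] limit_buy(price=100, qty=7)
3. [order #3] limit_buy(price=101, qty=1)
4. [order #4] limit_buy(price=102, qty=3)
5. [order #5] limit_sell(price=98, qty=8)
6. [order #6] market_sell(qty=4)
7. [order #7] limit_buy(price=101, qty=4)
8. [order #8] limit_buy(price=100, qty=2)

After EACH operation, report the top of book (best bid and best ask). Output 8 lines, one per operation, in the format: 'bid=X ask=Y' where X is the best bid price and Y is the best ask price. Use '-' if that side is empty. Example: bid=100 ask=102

After op 1 [order #1] limit_sell(price=103, qty=6): fills=none; bids=[-] asks=[#1:6@103]
After op 2 [order #2] limit_buy(price=100, qty=7): fills=none; bids=[#2:7@100] asks=[#1:6@103]
After op 3 [order #3] limit_buy(price=101, qty=1): fills=none; bids=[#3:1@101 #2:7@100] asks=[#1:6@103]
After op 4 [order #4] limit_buy(price=102, qty=3): fills=none; bids=[#4:3@102 #3:1@101 #2:7@100] asks=[#1:6@103]
After op 5 [order #5] limit_sell(price=98, qty=8): fills=#4x#5:3@102 #3x#5:1@101 #2x#5:4@100; bids=[#2:3@100] asks=[#1:6@103]
After op 6 [order #6] market_sell(qty=4): fills=#2x#6:3@100; bids=[-] asks=[#1:6@103]
After op 7 [order #7] limit_buy(price=101, qty=4): fills=none; bids=[#7:4@101] asks=[#1:6@103]
After op 8 [order #8] limit_buy(price=100, qty=2): fills=none; bids=[#7:4@101 #8:2@100] asks=[#1:6@103]

Answer: bid=- ask=103
bid=100 ask=103
bid=101 ask=103
bid=102 ask=103
bid=100 ask=103
bid=- ask=103
bid=101 ask=103
bid=101 ask=103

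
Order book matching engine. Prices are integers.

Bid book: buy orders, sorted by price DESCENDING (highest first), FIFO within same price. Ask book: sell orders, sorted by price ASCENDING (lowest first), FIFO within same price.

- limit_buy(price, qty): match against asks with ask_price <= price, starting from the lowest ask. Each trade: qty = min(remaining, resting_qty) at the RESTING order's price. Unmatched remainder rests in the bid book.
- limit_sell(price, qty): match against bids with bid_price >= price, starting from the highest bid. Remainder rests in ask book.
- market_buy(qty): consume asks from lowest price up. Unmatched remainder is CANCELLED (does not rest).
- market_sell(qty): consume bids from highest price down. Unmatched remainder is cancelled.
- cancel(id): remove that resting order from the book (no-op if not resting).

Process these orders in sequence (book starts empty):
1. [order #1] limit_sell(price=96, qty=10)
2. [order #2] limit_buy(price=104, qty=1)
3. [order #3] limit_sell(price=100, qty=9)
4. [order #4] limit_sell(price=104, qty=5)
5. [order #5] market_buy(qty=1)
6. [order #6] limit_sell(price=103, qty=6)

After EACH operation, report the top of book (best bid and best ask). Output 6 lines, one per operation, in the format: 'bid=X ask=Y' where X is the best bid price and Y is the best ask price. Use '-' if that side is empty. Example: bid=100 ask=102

After op 1 [order #1] limit_sell(price=96, qty=10): fills=none; bids=[-] asks=[#1:10@96]
After op 2 [order #2] limit_buy(price=104, qty=1): fills=#2x#1:1@96; bids=[-] asks=[#1:9@96]
After op 3 [order #3] limit_sell(price=100, qty=9): fills=none; bids=[-] asks=[#1:9@96 #3:9@100]
After op 4 [order #4] limit_sell(price=104, qty=5): fills=none; bids=[-] asks=[#1:9@96 #3:9@100 #4:5@104]
After op 5 [order #5] market_buy(qty=1): fills=#5x#1:1@96; bids=[-] asks=[#1:8@96 #3:9@100 #4:5@104]
After op 6 [order #6] limit_sell(price=103, qty=6): fills=none; bids=[-] asks=[#1:8@96 #3:9@100 #6:6@103 #4:5@104]

Answer: bid=- ask=96
bid=- ask=96
bid=- ask=96
bid=- ask=96
bid=- ask=96
bid=- ask=96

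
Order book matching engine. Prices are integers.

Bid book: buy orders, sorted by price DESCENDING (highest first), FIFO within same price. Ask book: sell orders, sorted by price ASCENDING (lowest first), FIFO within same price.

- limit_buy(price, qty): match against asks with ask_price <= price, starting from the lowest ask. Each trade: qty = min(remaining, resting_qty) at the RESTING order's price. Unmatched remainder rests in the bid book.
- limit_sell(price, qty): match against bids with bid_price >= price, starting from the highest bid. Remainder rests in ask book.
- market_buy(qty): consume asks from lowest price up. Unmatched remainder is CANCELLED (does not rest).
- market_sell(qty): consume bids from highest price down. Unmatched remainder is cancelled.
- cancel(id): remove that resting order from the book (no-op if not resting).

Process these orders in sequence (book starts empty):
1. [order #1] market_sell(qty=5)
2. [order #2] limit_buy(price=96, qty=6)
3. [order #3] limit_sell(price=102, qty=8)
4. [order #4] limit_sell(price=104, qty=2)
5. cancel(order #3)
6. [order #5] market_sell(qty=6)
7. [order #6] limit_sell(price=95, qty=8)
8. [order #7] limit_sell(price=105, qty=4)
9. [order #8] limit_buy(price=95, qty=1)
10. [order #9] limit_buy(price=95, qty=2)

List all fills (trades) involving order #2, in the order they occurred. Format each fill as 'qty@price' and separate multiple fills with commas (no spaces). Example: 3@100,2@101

Answer: 6@96

Derivation:
After op 1 [order #1] market_sell(qty=5): fills=none; bids=[-] asks=[-]
After op 2 [order #2] limit_buy(price=96, qty=6): fills=none; bids=[#2:6@96] asks=[-]
After op 3 [order #3] limit_sell(price=102, qty=8): fills=none; bids=[#2:6@96] asks=[#3:8@102]
After op 4 [order #4] limit_sell(price=104, qty=2): fills=none; bids=[#2:6@96] asks=[#3:8@102 #4:2@104]
After op 5 cancel(order #3): fills=none; bids=[#2:6@96] asks=[#4:2@104]
After op 6 [order #5] market_sell(qty=6): fills=#2x#5:6@96; bids=[-] asks=[#4:2@104]
After op 7 [order #6] limit_sell(price=95, qty=8): fills=none; bids=[-] asks=[#6:8@95 #4:2@104]
After op 8 [order #7] limit_sell(price=105, qty=4): fills=none; bids=[-] asks=[#6:8@95 #4:2@104 #7:4@105]
After op 9 [order #8] limit_buy(price=95, qty=1): fills=#8x#6:1@95; bids=[-] asks=[#6:7@95 #4:2@104 #7:4@105]
After op 10 [order #9] limit_buy(price=95, qty=2): fills=#9x#6:2@95; bids=[-] asks=[#6:5@95 #4:2@104 #7:4@105]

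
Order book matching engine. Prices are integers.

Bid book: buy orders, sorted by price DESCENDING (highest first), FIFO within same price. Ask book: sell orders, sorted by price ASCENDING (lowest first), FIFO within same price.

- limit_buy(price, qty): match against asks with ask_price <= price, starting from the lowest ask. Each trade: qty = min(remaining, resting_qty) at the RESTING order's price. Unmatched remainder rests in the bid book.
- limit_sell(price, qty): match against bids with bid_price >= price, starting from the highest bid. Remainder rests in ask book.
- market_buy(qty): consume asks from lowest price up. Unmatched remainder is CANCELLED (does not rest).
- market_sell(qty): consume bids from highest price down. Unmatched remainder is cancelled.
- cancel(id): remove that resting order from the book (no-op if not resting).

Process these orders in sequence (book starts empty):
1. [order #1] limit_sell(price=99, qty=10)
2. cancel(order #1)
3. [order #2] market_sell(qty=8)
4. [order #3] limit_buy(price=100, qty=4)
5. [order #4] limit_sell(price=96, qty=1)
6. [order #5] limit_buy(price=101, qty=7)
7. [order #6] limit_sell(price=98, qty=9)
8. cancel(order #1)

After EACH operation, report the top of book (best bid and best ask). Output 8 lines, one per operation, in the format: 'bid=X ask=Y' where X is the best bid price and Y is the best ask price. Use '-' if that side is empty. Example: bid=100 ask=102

After op 1 [order #1] limit_sell(price=99, qty=10): fills=none; bids=[-] asks=[#1:10@99]
After op 2 cancel(order #1): fills=none; bids=[-] asks=[-]
After op 3 [order #2] market_sell(qty=8): fills=none; bids=[-] asks=[-]
After op 4 [order #3] limit_buy(price=100, qty=4): fills=none; bids=[#3:4@100] asks=[-]
After op 5 [order #4] limit_sell(price=96, qty=1): fills=#3x#4:1@100; bids=[#3:3@100] asks=[-]
After op 6 [order #5] limit_buy(price=101, qty=7): fills=none; bids=[#5:7@101 #3:3@100] asks=[-]
After op 7 [order #6] limit_sell(price=98, qty=9): fills=#5x#6:7@101 #3x#6:2@100; bids=[#3:1@100] asks=[-]
After op 8 cancel(order #1): fills=none; bids=[#3:1@100] asks=[-]

Answer: bid=- ask=99
bid=- ask=-
bid=- ask=-
bid=100 ask=-
bid=100 ask=-
bid=101 ask=-
bid=100 ask=-
bid=100 ask=-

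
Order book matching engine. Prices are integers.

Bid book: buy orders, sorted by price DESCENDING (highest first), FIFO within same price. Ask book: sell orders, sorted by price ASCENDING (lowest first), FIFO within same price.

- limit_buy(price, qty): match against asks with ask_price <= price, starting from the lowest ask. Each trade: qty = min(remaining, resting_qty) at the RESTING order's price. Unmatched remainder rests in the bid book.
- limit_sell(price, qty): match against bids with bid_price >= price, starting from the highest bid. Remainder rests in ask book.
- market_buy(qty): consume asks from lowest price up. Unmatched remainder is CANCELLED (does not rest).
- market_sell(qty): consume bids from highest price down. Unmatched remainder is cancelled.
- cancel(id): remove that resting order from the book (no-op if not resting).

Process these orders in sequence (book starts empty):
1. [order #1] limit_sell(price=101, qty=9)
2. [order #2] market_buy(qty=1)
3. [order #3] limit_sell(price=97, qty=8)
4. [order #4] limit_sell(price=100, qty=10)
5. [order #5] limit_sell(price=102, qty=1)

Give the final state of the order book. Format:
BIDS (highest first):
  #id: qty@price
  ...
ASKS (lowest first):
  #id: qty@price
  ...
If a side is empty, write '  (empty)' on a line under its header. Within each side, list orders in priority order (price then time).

Answer: BIDS (highest first):
  (empty)
ASKS (lowest first):
  #3: 8@97
  #4: 10@100
  #1: 8@101
  #5: 1@102

Derivation:
After op 1 [order #1] limit_sell(price=101, qty=9): fills=none; bids=[-] asks=[#1:9@101]
After op 2 [order #2] market_buy(qty=1): fills=#2x#1:1@101; bids=[-] asks=[#1:8@101]
After op 3 [order #3] limit_sell(price=97, qty=8): fills=none; bids=[-] asks=[#3:8@97 #1:8@101]
After op 4 [order #4] limit_sell(price=100, qty=10): fills=none; bids=[-] asks=[#3:8@97 #4:10@100 #1:8@101]
After op 5 [order #5] limit_sell(price=102, qty=1): fills=none; bids=[-] asks=[#3:8@97 #4:10@100 #1:8@101 #5:1@102]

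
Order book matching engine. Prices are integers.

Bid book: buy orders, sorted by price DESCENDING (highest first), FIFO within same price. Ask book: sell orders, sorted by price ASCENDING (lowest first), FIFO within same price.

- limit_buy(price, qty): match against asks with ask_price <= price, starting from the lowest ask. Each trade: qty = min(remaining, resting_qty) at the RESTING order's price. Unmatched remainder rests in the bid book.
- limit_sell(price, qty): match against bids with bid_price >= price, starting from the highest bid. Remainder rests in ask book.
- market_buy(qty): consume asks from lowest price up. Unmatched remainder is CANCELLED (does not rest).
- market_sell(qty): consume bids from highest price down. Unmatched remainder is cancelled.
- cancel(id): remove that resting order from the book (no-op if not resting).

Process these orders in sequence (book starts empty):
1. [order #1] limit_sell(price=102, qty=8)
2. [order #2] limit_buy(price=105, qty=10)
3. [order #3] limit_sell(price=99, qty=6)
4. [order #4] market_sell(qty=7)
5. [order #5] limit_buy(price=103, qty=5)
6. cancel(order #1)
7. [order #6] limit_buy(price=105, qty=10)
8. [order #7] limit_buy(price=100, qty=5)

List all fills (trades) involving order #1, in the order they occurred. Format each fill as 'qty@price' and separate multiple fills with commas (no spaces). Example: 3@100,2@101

After op 1 [order #1] limit_sell(price=102, qty=8): fills=none; bids=[-] asks=[#1:8@102]
After op 2 [order #2] limit_buy(price=105, qty=10): fills=#2x#1:8@102; bids=[#2:2@105] asks=[-]
After op 3 [order #3] limit_sell(price=99, qty=6): fills=#2x#3:2@105; bids=[-] asks=[#3:4@99]
After op 4 [order #4] market_sell(qty=7): fills=none; bids=[-] asks=[#3:4@99]
After op 5 [order #5] limit_buy(price=103, qty=5): fills=#5x#3:4@99; bids=[#5:1@103] asks=[-]
After op 6 cancel(order #1): fills=none; bids=[#5:1@103] asks=[-]
After op 7 [order #6] limit_buy(price=105, qty=10): fills=none; bids=[#6:10@105 #5:1@103] asks=[-]
After op 8 [order #7] limit_buy(price=100, qty=5): fills=none; bids=[#6:10@105 #5:1@103 #7:5@100] asks=[-]

Answer: 8@102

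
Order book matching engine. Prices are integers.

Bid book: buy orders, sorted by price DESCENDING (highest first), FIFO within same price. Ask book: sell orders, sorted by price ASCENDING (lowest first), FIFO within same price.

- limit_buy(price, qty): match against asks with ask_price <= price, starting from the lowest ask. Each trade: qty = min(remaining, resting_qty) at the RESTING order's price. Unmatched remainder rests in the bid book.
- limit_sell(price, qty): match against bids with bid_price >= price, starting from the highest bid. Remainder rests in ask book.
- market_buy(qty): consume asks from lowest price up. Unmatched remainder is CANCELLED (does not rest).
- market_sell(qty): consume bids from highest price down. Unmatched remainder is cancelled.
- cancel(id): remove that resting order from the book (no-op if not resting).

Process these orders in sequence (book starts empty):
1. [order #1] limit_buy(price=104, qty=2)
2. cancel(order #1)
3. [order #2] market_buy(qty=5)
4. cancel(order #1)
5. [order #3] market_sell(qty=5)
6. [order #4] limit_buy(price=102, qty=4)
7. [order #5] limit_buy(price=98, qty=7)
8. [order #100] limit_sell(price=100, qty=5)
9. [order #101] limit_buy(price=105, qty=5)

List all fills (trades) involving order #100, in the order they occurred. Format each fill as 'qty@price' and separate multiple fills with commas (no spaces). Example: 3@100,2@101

Answer: 4@102,1@100

Derivation:
After op 1 [order #1] limit_buy(price=104, qty=2): fills=none; bids=[#1:2@104] asks=[-]
After op 2 cancel(order #1): fills=none; bids=[-] asks=[-]
After op 3 [order #2] market_buy(qty=5): fills=none; bids=[-] asks=[-]
After op 4 cancel(order #1): fills=none; bids=[-] asks=[-]
After op 5 [order #3] market_sell(qty=5): fills=none; bids=[-] asks=[-]
After op 6 [order #4] limit_buy(price=102, qty=4): fills=none; bids=[#4:4@102] asks=[-]
After op 7 [order #5] limit_buy(price=98, qty=7): fills=none; bids=[#4:4@102 #5:7@98] asks=[-]
After op 8 [order #100] limit_sell(price=100, qty=5): fills=#4x#100:4@102; bids=[#5:7@98] asks=[#100:1@100]
After op 9 [order #101] limit_buy(price=105, qty=5): fills=#101x#100:1@100; bids=[#101:4@105 #5:7@98] asks=[-]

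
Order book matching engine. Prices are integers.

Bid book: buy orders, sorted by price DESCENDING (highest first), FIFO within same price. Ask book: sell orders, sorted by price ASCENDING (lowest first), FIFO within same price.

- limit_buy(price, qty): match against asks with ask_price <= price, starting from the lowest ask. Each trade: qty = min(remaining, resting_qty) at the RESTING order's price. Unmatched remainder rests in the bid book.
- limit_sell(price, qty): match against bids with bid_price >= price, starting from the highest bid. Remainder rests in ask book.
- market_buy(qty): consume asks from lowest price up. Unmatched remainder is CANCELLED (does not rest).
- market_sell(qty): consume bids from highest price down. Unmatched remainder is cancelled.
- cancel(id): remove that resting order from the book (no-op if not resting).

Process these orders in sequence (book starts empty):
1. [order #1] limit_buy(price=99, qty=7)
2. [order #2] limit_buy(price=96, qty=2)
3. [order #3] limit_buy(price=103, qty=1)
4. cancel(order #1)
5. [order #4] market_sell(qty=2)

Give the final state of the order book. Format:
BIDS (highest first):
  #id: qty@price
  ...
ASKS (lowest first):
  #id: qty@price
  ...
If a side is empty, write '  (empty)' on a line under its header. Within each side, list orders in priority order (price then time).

Answer: BIDS (highest first):
  #2: 1@96
ASKS (lowest first):
  (empty)

Derivation:
After op 1 [order #1] limit_buy(price=99, qty=7): fills=none; bids=[#1:7@99] asks=[-]
After op 2 [order #2] limit_buy(price=96, qty=2): fills=none; bids=[#1:7@99 #2:2@96] asks=[-]
After op 3 [order #3] limit_buy(price=103, qty=1): fills=none; bids=[#3:1@103 #1:7@99 #2:2@96] asks=[-]
After op 4 cancel(order #1): fills=none; bids=[#3:1@103 #2:2@96] asks=[-]
After op 5 [order #4] market_sell(qty=2): fills=#3x#4:1@103 #2x#4:1@96; bids=[#2:1@96] asks=[-]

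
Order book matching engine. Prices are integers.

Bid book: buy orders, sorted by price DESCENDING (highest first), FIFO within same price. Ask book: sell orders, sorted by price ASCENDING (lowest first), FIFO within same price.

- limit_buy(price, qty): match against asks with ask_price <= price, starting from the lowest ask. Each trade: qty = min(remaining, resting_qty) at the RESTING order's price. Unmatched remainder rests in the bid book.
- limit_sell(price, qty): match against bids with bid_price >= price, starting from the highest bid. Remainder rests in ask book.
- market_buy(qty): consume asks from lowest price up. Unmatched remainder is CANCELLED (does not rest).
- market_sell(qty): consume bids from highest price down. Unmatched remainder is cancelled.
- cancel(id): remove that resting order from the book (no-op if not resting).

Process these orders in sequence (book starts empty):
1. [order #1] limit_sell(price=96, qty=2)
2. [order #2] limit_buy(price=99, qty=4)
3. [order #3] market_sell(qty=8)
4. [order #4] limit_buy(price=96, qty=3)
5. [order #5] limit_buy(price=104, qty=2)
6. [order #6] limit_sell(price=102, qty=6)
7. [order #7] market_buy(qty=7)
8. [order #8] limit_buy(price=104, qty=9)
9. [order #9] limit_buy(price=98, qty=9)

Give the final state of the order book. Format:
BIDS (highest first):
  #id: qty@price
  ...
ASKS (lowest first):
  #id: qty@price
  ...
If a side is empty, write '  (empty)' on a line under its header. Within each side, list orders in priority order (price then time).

Answer: BIDS (highest first):
  #8: 9@104
  #9: 9@98
  #4: 3@96
ASKS (lowest first):
  (empty)

Derivation:
After op 1 [order #1] limit_sell(price=96, qty=2): fills=none; bids=[-] asks=[#1:2@96]
After op 2 [order #2] limit_buy(price=99, qty=4): fills=#2x#1:2@96; bids=[#2:2@99] asks=[-]
After op 3 [order #3] market_sell(qty=8): fills=#2x#3:2@99; bids=[-] asks=[-]
After op 4 [order #4] limit_buy(price=96, qty=3): fills=none; bids=[#4:3@96] asks=[-]
After op 5 [order #5] limit_buy(price=104, qty=2): fills=none; bids=[#5:2@104 #4:3@96] asks=[-]
After op 6 [order #6] limit_sell(price=102, qty=6): fills=#5x#6:2@104; bids=[#4:3@96] asks=[#6:4@102]
After op 7 [order #7] market_buy(qty=7): fills=#7x#6:4@102; bids=[#4:3@96] asks=[-]
After op 8 [order #8] limit_buy(price=104, qty=9): fills=none; bids=[#8:9@104 #4:3@96] asks=[-]
After op 9 [order #9] limit_buy(price=98, qty=9): fills=none; bids=[#8:9@104 #9:9@98 #4:3@96] asks=[-]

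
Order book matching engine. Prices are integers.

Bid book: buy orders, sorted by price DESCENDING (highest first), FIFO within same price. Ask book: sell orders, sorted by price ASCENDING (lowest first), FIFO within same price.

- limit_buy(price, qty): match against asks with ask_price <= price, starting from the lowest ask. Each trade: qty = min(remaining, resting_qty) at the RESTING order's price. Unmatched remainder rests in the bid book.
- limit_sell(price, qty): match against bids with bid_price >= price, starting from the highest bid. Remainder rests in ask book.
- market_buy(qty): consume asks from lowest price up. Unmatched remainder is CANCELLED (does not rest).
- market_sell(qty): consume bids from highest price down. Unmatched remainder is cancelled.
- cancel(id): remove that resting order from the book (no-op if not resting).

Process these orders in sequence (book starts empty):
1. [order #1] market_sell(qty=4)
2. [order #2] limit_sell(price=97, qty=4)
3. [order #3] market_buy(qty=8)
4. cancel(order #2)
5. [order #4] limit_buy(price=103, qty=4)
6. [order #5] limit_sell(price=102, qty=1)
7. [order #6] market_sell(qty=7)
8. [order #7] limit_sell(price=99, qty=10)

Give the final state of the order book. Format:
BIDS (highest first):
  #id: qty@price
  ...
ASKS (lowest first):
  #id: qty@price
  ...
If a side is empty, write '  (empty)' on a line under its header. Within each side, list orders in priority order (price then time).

Answer: BIDS (highest first):
  (empty)
ASKS (lowest first):
  #7: 10@99

Derivation:
After op 1 [order #1] market_sell(qty=4): fills=none; bids=[-] asks=[-]
After op 2 [order #2] limit_sell(price=97, qty=4): fills=none; bids=[-] asks=[#2:4@97]
After op 3 [order #3] market_buy(qty=8): fills=#3x#2:4@97; bids=[-] asks=[-]
After op 4 cancel(order #2): fills=none; bids=[-] asks=[-]
After op 5 [order #4] limit_buy(price=103, qty=4): fills=none; bids=[#4:4@103] asks=[-]
After op 6 [order #5] limit_sell(price=102, qty=1): fills=#4x#5:1@103; bids=[#4:3@103] asks=[-]
After op 7 [order #6] market_sell(qty=7): fills=#4x#6:3@103; bids=[-] asks=[-]
After op 8 [order #7] limit_sell(price=99, qty=10): fills=none; bids=[-] asks=[#7:10@99]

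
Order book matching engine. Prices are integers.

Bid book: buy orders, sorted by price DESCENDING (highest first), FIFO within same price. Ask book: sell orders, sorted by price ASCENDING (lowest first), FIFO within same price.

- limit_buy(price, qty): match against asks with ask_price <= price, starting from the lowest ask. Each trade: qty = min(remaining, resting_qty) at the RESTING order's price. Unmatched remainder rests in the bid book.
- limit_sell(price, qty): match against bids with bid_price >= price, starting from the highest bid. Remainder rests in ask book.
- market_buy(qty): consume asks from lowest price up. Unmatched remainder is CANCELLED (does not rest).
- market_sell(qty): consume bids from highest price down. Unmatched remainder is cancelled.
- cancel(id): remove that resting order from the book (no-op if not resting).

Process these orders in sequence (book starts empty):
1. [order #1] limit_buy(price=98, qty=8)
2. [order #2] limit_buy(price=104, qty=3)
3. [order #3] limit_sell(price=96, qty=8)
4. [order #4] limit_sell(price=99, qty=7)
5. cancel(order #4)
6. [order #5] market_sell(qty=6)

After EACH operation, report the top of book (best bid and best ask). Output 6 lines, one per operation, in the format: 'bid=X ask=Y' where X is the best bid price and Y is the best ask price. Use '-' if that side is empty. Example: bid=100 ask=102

Answer: bid=98 ask=-
bid=104 ask=-
bid=98 ask=-
bid=98 ask=99
bid=98 ask=-
bid=- ask=-

Derivation:
After op 1 [order #1] limit_buy(price=98, qty=8): fills=none; bids=[#1:8@98] asks=[-]
After op 2 [order #2] limit_buy(price=104, qty=3): fills=none; bids=[#2:3@104 #1:8@98] asks=[-]
After op 3 [order #3] limit_sell(price=96, qty=8): fills=#2x#3:3@104 #1x#3:5@98; bids=[#1:3@98] asks=[-]
After op 4 [order #4] limit_sell(price=99, qty=7): fills=none; bids=[#1:3@98] asks=[#4:7@99]
After op 5 cancel(order #4): fills=none; bids=[#1:3@98] asks=[-]
After op 6 [order #5] market_sell(qty=6): fills=#1x#5:3@98; bids=[-] asks=[-]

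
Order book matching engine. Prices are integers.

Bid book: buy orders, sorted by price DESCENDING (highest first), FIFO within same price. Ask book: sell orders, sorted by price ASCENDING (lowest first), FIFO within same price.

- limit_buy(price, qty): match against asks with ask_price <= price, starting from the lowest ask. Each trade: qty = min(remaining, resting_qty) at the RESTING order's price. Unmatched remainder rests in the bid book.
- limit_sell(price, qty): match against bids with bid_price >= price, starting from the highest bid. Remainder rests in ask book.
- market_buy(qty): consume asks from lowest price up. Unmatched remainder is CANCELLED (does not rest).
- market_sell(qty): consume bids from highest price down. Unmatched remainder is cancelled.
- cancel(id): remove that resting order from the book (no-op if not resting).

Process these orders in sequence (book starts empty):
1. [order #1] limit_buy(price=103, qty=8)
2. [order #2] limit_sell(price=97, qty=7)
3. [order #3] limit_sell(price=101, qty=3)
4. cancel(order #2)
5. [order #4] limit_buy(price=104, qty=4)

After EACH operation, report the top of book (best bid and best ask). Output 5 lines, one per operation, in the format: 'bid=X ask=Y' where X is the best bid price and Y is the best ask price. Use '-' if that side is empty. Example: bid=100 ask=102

After op 1 [order #1] limit_buy(price=103, qty=8): fills=none; bids=[#1:8@103] asks=[-]
After op 2 [order #2] limit_sell(price=97, qty=7): fills=#1x#2:7@103; bids=[#1:1@103] asks=[-]
After op 3 [order #3] limit_sell(price=101, qty=3): fills=#1x#3:1@103; bids=[-] asks=[#3:2@101]
After op 4 cancel(order #2): fills=none; bids=[-] asks=[#3:2@101]
After op 5 [order #4] limit_buy(price=104, qty=4): fills=#4x#3:2@101; bids=[#4:2@104] asks=[-]

Answer: bid=103 ask=-
bid=103 ask=-
bid=- ask=101
bid=- ask=101
bid=104 ask=-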